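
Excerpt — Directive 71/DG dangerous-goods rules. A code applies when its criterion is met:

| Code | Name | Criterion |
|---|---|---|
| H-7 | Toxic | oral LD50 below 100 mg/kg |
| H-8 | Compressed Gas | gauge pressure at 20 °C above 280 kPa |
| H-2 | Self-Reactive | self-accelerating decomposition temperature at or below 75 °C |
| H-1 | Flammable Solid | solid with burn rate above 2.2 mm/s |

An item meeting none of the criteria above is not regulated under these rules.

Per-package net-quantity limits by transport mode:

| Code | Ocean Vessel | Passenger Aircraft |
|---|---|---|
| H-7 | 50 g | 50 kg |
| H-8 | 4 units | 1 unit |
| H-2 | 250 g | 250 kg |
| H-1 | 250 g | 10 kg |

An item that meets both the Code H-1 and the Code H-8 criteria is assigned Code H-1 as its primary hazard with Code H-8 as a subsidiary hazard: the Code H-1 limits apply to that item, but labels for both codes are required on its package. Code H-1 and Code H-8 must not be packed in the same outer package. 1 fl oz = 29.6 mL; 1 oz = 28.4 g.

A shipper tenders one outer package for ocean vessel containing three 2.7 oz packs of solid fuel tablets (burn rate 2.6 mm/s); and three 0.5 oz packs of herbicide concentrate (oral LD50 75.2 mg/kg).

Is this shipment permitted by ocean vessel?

Yes

Solid fuel tablets: burn rate 2.6 mm/s > 2.2 mm/s → Code H-1 (Flammable Solid).
The herbicide concentrate has oral LD50 75.2 mg/kg, which is < 100 mg/kg, so it is Code H-7 (Toxic).
Code H-7 quantity: three 0.5 oz packs = 42.6 g.
That is within the Code H-7 ocean vessel limit of 50 g.
Code H-1 quantity: three 2.7 oz packs = 230.04 g.
That is within the Code H-1 ocean vessel limit of 250 g.
The segregation rule (Code H-1 with Code H-8) does not apply to Code H-7 with Code H-1.
Every hazard code is within its ocean vessel limit and no segregation rule is violated.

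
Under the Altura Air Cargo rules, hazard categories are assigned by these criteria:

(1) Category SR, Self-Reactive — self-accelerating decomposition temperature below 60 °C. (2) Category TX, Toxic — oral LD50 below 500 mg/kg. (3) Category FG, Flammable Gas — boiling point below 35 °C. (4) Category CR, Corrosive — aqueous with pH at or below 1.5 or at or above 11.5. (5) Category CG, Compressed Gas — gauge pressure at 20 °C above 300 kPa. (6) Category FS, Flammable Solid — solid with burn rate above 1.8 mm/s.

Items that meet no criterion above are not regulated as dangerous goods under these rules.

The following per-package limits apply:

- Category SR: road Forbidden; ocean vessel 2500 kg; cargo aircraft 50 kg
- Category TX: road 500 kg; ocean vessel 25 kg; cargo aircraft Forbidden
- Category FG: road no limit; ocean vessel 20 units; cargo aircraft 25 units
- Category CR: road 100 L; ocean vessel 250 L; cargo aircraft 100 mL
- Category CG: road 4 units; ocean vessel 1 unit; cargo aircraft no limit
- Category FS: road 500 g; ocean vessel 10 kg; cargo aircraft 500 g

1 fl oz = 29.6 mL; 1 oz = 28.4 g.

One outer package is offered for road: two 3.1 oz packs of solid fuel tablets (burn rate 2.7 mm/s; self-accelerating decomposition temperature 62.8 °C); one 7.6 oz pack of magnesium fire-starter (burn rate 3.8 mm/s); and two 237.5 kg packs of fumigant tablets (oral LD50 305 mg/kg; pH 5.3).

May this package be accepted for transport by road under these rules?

The solid fuel tablets have burn rate 2.7 mm/s, which is > 1.8 mm/s, so they are Category FS (Flammable Solid).
With burn rate 3.8 mm/s (> 1.8 mm/s), the magnesium fire-starter falls in Category FS.
With oral LD50 305 mg/kg (< 500 mg/kg), the fumigant tablets fall in Category TX.
Category FS net quantity: (two 3.1 oz packs = 176.08 g) + (one 7.6 oz pack = 215.84 g) = 391.92 g.
That is within the Category FS road limit of 500 g.
Category TX quantity: two 237.5 kg packs = 475 kg.
That is within the Category TX road limit of 500 kg.
Every hazard category is within its road limit and no segregation rule is violated.

Yes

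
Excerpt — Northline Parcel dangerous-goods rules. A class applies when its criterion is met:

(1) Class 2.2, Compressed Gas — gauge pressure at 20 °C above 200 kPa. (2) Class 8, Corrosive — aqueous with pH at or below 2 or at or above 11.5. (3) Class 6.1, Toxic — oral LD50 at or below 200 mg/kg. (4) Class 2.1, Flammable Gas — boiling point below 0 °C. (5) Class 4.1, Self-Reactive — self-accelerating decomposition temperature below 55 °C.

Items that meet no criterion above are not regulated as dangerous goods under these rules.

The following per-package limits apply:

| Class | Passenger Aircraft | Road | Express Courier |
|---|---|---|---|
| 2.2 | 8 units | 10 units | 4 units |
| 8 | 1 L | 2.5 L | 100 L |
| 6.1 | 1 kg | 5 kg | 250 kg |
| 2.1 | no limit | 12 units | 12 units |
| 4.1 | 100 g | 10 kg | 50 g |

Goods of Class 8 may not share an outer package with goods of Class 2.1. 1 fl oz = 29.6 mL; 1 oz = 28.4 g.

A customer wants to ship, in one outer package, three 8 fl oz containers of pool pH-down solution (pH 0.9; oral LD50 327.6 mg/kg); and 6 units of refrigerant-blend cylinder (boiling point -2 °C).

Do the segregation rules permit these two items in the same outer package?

No

pH 0.9 meets the Class 8 criterion (Corrosive), so the pool pH-down solution is Class 8.
Refrigerant-blend cylinder: boiling point -2 °C < 0 °C → Class 2.1 (Flammable Gas).
Class 8 and Class 2.1 may not share an outer package.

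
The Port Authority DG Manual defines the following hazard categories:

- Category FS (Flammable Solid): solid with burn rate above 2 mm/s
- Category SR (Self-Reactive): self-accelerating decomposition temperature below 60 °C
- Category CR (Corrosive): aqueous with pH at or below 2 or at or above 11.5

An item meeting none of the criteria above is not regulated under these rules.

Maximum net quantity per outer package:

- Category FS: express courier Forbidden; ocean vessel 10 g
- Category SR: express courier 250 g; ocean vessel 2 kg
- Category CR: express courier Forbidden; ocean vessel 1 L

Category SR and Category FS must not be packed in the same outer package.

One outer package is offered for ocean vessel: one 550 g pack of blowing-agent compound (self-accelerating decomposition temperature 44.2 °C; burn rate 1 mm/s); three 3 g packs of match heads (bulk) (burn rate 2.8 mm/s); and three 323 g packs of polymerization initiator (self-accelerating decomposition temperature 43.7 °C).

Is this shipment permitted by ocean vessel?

The blowing-agent compound has self-accelerating decomposition temperature 44.2 °C, which is < 60 °C, so it is Category SR (Self-Reactive).
With burn rate 2.8 mm/s (> 2 mm/s), the match heads (bulk) fall in Category FS.
With self-accelerating decomposition temperature 43.7 °C (< 60 °C), the polymerization initiator falls in Category SR.
Total Category SR: 550 g + (three 323 g packs = 969 g) = 1.519 kg.
That is within the Category SR ocean vessel limit of 2 kg.
Category FS quantity: three 3 g packs = 9 g.
9 g ≤ 10 g (ocean vessel limit, Category FS) — within limit.
Category SR and Category FS may not share an outer package.

No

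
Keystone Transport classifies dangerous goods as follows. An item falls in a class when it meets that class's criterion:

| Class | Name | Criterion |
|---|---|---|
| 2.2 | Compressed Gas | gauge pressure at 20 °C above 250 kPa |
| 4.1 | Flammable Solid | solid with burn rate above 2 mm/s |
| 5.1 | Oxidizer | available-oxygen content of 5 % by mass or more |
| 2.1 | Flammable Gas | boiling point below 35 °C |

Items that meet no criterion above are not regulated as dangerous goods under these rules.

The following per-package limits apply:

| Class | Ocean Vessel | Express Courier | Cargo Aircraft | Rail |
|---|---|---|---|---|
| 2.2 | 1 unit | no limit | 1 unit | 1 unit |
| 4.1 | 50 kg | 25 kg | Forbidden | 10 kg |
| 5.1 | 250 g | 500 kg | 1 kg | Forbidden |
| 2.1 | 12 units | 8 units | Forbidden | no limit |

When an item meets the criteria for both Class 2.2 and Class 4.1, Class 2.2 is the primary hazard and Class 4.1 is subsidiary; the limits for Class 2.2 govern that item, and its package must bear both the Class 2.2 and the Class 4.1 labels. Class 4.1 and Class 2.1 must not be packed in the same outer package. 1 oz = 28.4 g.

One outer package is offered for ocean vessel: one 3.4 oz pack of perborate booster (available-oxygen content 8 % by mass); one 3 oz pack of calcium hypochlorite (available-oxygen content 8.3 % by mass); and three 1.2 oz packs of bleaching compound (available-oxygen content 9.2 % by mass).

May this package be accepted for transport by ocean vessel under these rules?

No

Perborate booster: available-oxygen content 8 % by mass ≥ 5 % by mass → Class 5.1 (Oxidizer).
The calcium hypochlorite has available-oxygen content 8.3 % by mass, which is ≥ 5 % by mass, so it is Class 5.1 (Oxidizer).
With available-oxygen content 9.2 % by mass (≥ 5 % by mass), the bleaching compound falls in Class 5.1.
Class 5.1 net quantity: (one 3.4 oz pack = 96.56 g) + (one 3 oz pack = 85.2 g) + (three 1.2 oz packs = 102.24 g) = 284 g.
That exceeds the Class 5.1 ocean vessel limit of 250 g.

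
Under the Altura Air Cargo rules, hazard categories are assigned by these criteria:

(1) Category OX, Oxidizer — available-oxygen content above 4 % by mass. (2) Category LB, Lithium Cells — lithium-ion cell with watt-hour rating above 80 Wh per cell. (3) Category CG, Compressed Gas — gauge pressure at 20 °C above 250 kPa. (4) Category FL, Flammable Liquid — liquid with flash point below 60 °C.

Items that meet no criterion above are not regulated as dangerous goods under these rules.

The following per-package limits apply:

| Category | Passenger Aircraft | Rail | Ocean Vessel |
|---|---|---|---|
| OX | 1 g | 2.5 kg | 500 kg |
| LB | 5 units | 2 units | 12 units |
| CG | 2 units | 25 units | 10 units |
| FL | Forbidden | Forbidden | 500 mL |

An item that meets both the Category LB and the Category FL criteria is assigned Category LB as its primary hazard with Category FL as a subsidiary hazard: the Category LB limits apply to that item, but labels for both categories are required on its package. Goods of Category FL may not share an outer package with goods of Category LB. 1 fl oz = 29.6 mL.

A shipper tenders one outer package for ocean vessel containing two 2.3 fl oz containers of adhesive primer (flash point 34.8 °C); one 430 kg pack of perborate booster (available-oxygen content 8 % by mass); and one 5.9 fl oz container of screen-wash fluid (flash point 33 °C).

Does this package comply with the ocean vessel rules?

Yes

With flash point 34.8 °C (< 60 °C), the adhesive primer falls in Category FL.
With available-oxygen content 8 % by mass (> 4 % by mass), the perborate booster falls in Category OX.
With flash point 33 °C (< 60 °C), the screen-wash fluid falls in Category FL.
Category FL net quantity: (two 2.3 fl oz containers = 136.16 mL) + (one 5.9 fl oz container = 174.64 mL) = 310.8 mL.
310.8 mL ≤ 500 mL (ocean vessel limit, Category FL) — within limit.
Category OX quantity: 430 kg.
430 kg is within the ocean vessel limit of 500 kg for Category OX.
The segregation rule (Category FL with Category LB) does not apply to Category FL with Category OX.
Every hazard category is within its ocean vessel limit and no segregation rule is violated.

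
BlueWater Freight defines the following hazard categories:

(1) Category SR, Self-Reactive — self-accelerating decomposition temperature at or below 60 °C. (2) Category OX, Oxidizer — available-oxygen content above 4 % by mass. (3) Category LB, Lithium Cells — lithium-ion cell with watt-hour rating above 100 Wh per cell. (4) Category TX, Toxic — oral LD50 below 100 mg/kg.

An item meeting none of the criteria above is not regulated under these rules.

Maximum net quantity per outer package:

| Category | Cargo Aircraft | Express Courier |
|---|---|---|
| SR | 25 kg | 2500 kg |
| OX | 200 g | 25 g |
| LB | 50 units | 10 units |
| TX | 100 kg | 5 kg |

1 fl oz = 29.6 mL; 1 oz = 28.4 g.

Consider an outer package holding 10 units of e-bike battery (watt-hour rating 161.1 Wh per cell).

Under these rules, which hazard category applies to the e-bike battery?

Watt-hour rating 161.1 Wh per cell meets the Category LB criterion (Lithium Cells), so the e-bike battery is Category LB.

Category LB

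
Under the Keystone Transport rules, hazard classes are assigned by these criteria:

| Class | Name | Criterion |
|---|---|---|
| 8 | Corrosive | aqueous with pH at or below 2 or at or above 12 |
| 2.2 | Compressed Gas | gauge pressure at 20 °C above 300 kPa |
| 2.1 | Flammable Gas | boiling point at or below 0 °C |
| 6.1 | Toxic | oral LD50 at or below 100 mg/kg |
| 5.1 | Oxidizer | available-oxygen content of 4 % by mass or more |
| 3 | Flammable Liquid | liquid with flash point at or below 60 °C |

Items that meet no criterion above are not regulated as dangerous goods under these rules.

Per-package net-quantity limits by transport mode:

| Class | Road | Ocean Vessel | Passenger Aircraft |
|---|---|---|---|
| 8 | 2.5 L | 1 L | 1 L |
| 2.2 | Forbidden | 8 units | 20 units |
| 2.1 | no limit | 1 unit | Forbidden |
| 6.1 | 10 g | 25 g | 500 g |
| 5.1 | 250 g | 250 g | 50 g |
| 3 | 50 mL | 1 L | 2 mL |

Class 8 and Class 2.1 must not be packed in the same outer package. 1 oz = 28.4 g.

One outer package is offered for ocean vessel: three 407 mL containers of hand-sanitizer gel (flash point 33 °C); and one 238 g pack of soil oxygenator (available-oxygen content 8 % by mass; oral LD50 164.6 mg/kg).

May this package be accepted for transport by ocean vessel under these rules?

No

The hand-sanitizer gel has flash point 33 °C, which is ≤ 60 °C, so it is Class 3 (Flammable Liquid).
With available-oxygen content 8 % by mass (≥ 4 % by mass), the soil oxygenator falls in Class 5.1.
Class 3 quantity: three 407 mL containers = 1.221 L.
1.221 L exceeds the ocean vessel limit of 1 L for Class 3.
Class 5.1 quantity: 238 g.
That is within the Class 5.1 ocean vessel limit of 250 g.
The segregation rule (Class 8 with Class 2.1) does not apply to Class 3 with Class 5.1.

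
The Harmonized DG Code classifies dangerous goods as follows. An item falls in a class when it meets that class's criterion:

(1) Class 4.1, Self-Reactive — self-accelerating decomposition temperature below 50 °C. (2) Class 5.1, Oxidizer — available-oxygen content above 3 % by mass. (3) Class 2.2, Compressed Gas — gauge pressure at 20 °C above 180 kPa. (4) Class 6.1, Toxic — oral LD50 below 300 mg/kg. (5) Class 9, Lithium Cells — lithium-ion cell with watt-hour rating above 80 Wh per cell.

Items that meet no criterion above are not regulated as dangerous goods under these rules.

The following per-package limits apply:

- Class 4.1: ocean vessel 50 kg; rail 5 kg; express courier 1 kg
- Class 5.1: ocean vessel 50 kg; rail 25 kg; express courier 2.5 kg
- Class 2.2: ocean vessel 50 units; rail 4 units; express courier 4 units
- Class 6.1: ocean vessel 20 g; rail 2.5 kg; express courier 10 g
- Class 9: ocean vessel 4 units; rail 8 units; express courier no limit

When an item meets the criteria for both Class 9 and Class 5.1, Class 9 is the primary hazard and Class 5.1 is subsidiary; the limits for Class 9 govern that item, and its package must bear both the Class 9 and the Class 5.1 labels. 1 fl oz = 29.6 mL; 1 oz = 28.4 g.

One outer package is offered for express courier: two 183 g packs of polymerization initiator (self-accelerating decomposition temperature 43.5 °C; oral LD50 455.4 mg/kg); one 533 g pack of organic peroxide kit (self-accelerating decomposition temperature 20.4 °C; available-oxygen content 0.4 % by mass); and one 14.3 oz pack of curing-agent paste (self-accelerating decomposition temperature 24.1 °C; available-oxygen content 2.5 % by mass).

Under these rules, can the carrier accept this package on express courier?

Polymerization initiator: self-accelerating decomposition temperature 43.5 °C < 50 °C → Class 4.1 (Self-Reactive).
The organic peroxide kit has self-accelerating decomposition temperature 20.4 °C, which is < 50 °C, so it is Class 4.1 (Self-Reactive).
The curing-agent paste has self-accelerating decomposition temperature 24.1 °C, which is < 50 °C, so it is Class 4.1 (Self-Reactive).
Total Class 4.1: (two 183 g packs = 366 g) + 533 g + (one 14.3 oz pack = 406.12 g) = 1305.12 g.
That exceeds the Class 4.1 express courier limit of 1 kg.

No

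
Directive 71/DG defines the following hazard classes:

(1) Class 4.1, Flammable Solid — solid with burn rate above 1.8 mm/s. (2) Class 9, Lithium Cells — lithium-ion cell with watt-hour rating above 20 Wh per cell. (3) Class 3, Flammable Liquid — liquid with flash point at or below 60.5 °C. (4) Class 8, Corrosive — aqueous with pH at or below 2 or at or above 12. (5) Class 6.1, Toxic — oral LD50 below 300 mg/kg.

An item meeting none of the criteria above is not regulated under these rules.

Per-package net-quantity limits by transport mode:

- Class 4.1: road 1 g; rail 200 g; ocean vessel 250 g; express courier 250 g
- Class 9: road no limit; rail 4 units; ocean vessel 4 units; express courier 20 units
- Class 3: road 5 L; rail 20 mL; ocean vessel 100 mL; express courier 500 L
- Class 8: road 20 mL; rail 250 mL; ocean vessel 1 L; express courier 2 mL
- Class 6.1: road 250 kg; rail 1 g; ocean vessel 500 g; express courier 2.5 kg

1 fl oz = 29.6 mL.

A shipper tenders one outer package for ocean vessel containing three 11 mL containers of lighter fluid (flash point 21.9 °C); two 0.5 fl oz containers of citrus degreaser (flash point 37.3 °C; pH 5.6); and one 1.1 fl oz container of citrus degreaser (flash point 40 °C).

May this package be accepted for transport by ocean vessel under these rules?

With flash point 21.9 °C (≤ 60.5 °C), the lighter fluid falls in Class 3.
The citrus degreaser has flash point 37.3 °C, which is ≤ 60.5 °C, so it is Class 3 (Flammable Liquid).
Flash point 40 °C meets the Class 3 criterion (Flammable Liquid), so the citrus degreaser is Class 3.
Total Class 3: (three 11 mL containers = 33 mL) + (two 0.5 fl oz containers = 29.6 mL) + (one 1.1 fl oz container = 32.56 mL) = 95.16 mL.
95.16 mL is within the ocean vessel limit of 100 mL for Class 3.

Yes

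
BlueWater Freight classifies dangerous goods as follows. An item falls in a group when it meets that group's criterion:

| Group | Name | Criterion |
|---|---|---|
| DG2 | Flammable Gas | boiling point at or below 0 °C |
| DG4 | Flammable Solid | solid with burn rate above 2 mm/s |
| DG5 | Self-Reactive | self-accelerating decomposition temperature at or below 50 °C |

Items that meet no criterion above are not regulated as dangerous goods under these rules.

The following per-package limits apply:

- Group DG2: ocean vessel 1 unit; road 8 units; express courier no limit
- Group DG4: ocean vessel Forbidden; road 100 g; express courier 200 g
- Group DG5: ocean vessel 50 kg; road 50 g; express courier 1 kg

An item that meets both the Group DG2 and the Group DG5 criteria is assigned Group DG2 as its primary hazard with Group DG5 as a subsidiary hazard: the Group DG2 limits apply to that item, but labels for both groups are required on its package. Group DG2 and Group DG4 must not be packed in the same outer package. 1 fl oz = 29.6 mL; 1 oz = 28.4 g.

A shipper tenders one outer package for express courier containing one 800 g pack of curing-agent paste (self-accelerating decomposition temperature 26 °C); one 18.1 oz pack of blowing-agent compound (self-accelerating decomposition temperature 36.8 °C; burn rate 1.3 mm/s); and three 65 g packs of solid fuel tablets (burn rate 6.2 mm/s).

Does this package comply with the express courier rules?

No

Self-accelerating decomposition temperature 26 °C meets the Group DG5 criterion (Self-Reactive), so the curing-agent paste is Group DG5.
Self-accelerating decomposition temperature 36.8 °C meets the Group DG5 criterion (Self-Reactive), so the blowing-agent compound is Group DG5.
Burn rate 6.2 mm/s meets the Group DG4 criterion (Flammable Solid), so the solid fuel tablets are Group DG4.
Group DG4 quantity: three 65 g packs = 195 g.
195 g ≤ 200 g (express courier limit, Group DG4) — within limit.
Group DG5 net quantity: 800 g + (one 18.1 oz pack = 514.04 g) = 1314.04 g.
1314.04 g exceeds the express courier limit of 1 kg for Group DG5.
The segregation rule (Group DG2 with Group DG4) does not apply to Group DG4 with Group DG5.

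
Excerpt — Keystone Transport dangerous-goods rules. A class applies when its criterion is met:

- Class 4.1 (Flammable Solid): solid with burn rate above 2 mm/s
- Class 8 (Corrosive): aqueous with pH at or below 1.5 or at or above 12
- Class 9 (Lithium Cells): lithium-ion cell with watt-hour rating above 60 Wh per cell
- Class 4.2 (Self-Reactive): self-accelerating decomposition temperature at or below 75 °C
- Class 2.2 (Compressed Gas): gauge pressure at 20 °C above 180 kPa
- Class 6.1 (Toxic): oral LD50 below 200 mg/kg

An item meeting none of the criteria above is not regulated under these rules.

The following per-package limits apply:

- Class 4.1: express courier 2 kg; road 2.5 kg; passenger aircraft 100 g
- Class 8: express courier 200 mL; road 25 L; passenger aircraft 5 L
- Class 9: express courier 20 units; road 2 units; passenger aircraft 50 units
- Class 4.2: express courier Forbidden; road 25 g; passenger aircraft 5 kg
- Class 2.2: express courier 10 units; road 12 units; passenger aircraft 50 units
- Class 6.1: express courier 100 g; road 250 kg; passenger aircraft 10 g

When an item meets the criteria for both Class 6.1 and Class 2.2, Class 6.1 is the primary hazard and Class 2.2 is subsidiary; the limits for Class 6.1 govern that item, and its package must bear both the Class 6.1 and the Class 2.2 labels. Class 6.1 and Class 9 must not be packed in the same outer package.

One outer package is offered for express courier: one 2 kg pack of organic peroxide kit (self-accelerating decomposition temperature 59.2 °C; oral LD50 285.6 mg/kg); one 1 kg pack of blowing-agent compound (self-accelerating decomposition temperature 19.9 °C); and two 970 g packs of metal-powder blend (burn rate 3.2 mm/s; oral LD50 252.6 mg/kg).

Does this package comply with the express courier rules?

Organic peroxide kit: self-accelerating decomposition temperature 59.2 °C ≤ 75 °C → Class 4.2 (Self-Reactive).
With self-accelerating decomposition temperature 19.9 °C (≤ 75 °C), the blowing-agent compound falls in Class 4.2.
With burn rate 3.2 mm/s (> 2 mm/s), the metal-powder blend falls in Class 4.1.
Class 4.2 net quantity: 2 kg + 1 kg = 3 kg.
By express courier, Class 4.2 is Forbidden regardless of quantity.
Class 4.1 quantity: two 970 g packs = 1.94 kg.
1.94 kg is within the express courier limit of 2 kg for Class 4.1.
The segregation rule (Class 6.1 with Class 9) does not apply to Class 4.2 with Class 4.1.

No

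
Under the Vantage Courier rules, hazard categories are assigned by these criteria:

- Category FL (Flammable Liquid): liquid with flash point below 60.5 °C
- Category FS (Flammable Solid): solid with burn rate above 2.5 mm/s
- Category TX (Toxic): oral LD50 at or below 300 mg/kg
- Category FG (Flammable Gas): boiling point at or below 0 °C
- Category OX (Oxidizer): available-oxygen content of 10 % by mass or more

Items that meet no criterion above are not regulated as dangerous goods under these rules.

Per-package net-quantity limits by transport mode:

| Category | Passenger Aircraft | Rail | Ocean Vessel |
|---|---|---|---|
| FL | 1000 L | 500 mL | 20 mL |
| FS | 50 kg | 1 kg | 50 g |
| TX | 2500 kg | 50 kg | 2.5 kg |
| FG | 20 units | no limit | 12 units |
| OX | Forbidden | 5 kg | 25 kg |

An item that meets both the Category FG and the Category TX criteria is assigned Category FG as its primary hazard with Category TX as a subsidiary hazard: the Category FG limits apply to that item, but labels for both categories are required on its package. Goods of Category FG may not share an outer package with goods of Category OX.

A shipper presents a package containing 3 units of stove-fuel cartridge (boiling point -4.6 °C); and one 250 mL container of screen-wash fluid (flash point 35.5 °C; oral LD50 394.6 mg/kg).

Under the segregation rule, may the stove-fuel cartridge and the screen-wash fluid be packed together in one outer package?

Yes

With boiling point -4.6 °C (≤ 0 °C), the stove-fuel cartridge falls in Category FG.
With flash point 35.5 °C (< 60.5 °C), the screen-wash fluid falls in Category FL.
No segregation rule bars Category FG with Category FL.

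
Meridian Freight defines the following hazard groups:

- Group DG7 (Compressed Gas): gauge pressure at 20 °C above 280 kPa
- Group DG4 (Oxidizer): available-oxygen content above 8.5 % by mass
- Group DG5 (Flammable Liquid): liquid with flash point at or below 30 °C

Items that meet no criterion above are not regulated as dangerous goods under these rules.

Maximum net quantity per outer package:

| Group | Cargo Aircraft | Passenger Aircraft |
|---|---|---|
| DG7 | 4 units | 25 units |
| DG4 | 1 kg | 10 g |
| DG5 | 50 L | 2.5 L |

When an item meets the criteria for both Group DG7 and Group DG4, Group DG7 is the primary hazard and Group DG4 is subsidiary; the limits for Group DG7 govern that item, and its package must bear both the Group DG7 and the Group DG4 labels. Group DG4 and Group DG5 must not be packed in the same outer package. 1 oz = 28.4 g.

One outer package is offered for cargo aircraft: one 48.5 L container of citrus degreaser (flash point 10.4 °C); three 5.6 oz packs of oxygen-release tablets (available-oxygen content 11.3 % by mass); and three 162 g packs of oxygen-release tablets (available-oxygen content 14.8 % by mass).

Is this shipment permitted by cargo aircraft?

No

The citrus degreaser has flash point 10.4 °C, which is ≤ 30 °C, so it is Group DG5 (Flammable Liquid).
Available-oxygen content 11.3 % by mass meets the Group DG4 criterion (Oxidizer), so the oxygen-release tablets are Group DG4.
The oxygen-release tablets have available-oxygen content 14.8 % by mass, which is > 8.5 % by mass, so they are Group DG4 (Oxidizer).
Total Group DG4: (three 5.6 oz packs = 477.12 g) + (three 162 g packs = 486 g) = 963.12 g.
963.12 g is within the cargo aircraft limit of 1 kg for Group DG4.
Group DG5 quantity: 48.5 L.
48.5 L ≤ 50 L (cargo aircraft limit, Group DG5) — within limit.
Group DG4 and Group DG5 may not share an outer package.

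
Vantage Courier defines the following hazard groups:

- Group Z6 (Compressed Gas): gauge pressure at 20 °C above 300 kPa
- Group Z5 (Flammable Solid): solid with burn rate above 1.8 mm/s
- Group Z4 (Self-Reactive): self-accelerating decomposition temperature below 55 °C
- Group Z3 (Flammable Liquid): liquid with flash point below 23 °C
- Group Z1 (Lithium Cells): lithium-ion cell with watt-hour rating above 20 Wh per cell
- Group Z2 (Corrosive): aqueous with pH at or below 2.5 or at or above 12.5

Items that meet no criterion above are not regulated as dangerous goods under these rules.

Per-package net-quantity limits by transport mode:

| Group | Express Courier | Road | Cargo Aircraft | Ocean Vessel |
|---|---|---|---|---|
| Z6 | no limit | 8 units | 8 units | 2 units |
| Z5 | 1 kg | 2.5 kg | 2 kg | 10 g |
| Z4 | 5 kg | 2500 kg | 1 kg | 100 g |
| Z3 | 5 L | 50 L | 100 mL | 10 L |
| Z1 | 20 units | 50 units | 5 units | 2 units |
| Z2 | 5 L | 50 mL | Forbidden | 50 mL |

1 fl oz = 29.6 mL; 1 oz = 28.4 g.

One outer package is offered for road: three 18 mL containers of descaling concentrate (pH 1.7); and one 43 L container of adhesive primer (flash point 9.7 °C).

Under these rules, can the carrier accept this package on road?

pH 1.7 meets the Group Z2 criterion (Corrosive), so the descaling concentrate is Group Z2.
Flash point 9.7 °C meets the Group Z3 criterion (Flammable Liquid), so the adhesive primer is Group Z3.
Group Z2 quantity: three 18 mL containers = 54 mL.
54 mL > 50 mL (road limit, Group Z2) — over the limit.
Group Z3 quantity: 43 L.
That is within the Group Z3 road limit of 50 L.

No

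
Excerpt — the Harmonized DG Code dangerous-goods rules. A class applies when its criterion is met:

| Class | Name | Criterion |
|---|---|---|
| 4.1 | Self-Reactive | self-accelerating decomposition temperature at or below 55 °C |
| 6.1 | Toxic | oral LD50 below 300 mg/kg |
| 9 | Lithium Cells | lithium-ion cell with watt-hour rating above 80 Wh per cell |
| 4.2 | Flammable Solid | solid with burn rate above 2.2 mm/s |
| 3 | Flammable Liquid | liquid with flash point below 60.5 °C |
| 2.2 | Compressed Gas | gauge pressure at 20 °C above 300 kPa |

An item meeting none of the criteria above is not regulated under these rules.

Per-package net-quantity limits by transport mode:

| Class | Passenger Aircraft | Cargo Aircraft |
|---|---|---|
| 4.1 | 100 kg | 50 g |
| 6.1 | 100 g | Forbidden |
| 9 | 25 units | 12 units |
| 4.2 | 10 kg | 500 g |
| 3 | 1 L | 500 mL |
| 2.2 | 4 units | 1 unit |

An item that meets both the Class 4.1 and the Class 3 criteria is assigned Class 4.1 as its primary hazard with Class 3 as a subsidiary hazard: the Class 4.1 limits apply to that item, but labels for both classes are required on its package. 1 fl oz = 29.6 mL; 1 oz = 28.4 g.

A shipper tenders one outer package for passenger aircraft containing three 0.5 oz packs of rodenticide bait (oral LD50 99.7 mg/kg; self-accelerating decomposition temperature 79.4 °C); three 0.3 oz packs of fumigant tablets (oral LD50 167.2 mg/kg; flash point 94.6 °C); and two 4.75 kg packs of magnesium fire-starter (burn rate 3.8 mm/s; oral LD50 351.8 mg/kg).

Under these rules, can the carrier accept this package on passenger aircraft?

Yes

With oral LD50 99.7 mg/kg (< 300 mg/kg), the rodenticide bait falls in Class 6.1.
Oral LD50 167.2 mg/kg meets the Class 6.1 criterion (Toxic), so the fumigant tablets are Class 6.1.
Burn rate 3.8 mm/s meets the Class 4.2 criterion (Flammable Solid), so the magnesium fire-starter is Class 4.2.
Class 4.2 quantity: two 4.75 kg packs = 9.5 kg.
9.5 kg ≤ 10 kg (passenger aircraft limit, Class 4.2) — within limit.
Total Class 6.1: (three 0.5 oz packs = 42.6 g) + (three 0.3 oz packs = 25.56 g) = 68.16 g.
68.16 g is within the passenger aircraft limit of 100 g for Class 6.1.
Every hazard class is within its passenger aircraft limit and no segregation rule is violated.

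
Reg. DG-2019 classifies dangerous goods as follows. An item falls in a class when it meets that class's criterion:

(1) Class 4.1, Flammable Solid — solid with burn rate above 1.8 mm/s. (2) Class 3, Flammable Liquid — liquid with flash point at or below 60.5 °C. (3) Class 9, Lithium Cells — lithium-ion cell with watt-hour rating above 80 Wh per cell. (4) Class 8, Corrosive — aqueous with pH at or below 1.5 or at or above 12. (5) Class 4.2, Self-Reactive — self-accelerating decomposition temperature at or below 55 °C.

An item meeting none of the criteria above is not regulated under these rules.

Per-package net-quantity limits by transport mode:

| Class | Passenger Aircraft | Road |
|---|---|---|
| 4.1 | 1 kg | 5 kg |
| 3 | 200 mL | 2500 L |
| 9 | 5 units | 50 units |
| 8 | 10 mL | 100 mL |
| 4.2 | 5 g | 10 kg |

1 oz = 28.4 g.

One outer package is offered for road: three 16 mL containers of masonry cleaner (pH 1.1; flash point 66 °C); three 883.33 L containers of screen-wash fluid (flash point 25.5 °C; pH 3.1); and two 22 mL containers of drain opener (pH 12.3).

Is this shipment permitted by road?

The masonry cleaner has pH 1.1, which is ≤ 1.5, so it is Class 8 (Corrosive).
Screen-wash fluid: flash point 25.5 °C ≤ 60.5 °C → Class 3 (Flammable Liquid).
pH 12.3 meets the Class 8 criterion (Corrosive), so the drain opener is Class 8.
Class 3 quantity: three 883.33 L containers = 2649.99 L.
2649.99 L exceeds the road limit of 2500 L for Class 3.
Total Class 8: (three 16 mL containers = 48 mL) + (two 22 mL containers = 44 mL) = 92 mL.
92 mL ≤ 100 mL (road limit, Class 8) — within limit.

No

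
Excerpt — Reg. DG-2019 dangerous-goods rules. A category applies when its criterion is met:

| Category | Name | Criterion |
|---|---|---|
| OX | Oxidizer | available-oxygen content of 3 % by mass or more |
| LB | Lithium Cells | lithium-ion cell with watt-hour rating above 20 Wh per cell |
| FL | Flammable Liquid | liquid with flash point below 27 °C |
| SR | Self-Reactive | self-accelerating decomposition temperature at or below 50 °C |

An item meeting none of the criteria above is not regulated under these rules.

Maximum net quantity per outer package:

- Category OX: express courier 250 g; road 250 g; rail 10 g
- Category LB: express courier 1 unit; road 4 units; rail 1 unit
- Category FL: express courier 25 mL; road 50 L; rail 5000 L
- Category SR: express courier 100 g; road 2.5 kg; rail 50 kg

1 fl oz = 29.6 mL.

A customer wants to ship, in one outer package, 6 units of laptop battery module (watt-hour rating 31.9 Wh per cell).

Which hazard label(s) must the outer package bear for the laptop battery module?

Category LB

Watt-hour rating 31.9 Wh per cell meets the Category LB criterion (Lithium Cells), so the laptop battery module is Category LB.
Only the Category LB label is required.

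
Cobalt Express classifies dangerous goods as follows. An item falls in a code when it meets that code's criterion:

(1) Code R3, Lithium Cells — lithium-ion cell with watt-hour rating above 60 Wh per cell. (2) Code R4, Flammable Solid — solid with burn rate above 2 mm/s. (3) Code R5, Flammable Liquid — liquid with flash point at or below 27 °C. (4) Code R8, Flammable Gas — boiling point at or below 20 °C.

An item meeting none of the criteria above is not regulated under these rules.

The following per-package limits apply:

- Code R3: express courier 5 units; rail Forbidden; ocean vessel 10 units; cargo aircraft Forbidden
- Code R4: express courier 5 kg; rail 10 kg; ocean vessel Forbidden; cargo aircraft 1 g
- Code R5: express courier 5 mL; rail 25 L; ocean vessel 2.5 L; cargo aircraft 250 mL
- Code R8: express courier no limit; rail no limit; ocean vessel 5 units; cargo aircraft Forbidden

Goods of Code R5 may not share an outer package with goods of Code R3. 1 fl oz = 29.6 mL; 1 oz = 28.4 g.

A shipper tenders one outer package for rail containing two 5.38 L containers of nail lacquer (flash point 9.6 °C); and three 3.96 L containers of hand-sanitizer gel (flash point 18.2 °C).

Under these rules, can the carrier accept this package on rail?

Yes

Flash point 9.6 °C meets the Code R5 criterion (Flammable Liquid), so the nail lacquer is Code R5.
Flash point 18.2 °C meets the Code R5 criterion (Flammable Liquid), so the hand-sanitizer gel is Code R5.
Total Code R5: (two 5.38 L containers = 10.76 L) + (three 3.96 L containers = 11.88 L) = 22.64 L.
22.64 L ≤ 25 L (rail limit, Code R5) — within limit.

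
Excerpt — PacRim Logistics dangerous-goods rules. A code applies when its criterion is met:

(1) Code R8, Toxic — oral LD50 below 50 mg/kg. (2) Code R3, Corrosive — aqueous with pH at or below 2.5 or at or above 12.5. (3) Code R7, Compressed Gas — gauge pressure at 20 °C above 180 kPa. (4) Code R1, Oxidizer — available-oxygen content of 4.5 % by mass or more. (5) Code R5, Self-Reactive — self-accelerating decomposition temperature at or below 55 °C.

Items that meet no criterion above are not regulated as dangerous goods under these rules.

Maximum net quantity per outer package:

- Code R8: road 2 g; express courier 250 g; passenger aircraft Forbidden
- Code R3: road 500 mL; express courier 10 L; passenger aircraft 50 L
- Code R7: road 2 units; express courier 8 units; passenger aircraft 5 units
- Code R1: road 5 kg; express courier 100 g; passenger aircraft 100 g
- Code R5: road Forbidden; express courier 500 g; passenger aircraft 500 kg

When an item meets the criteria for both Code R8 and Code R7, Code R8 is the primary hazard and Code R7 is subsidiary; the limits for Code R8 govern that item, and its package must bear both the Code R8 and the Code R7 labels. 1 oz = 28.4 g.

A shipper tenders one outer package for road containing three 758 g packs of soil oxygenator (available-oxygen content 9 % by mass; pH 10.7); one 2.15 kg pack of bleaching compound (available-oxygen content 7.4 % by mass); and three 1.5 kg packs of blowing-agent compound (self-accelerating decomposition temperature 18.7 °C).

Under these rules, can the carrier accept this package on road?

Available-oxygen content 9 % by mass meets the Code R1 criterion (Oxidizer), so the soil oxygenator is Code R1.
Bleaching compound: available-oxygen content 7.4 % by mass ≥ 4.5 % by mass → Code R1 (Oxidizer).
Blowing-agent compound: self-accelerating decomposition temperature 18.7 °C ≤ 55 °C → Code R5 (Self-Reactive).
Total Code R1: (three 758 g packs = 2.274 kg) + 2.15 kg = 4.424 kg.
That is within the Code R1 road limit of 5 kg.
Code R5 quantity: three 1.5 kg packs = 4.5 kg.
By road, Code R5 is Forbidden regardless of quantity.

No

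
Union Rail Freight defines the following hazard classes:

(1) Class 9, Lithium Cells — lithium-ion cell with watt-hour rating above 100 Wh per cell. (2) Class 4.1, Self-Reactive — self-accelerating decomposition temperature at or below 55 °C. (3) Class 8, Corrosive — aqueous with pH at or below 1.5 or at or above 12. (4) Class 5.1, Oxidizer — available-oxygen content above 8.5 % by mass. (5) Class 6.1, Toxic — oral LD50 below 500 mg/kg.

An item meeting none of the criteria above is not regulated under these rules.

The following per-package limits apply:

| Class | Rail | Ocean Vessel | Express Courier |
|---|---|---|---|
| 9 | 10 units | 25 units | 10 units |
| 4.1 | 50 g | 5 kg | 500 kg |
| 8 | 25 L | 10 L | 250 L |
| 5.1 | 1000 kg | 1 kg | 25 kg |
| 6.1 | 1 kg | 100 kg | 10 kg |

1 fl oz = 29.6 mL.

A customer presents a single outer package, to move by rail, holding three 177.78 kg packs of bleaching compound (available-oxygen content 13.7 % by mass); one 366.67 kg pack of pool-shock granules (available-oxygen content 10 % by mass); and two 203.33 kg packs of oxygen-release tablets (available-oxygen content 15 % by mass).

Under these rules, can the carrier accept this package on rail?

With available-oxygen content 13.7 % by mass (> 8.5 % by mass), the bleaching compound falls in Class 5.1.
With available-oxygen content 10 % by mass (> 8.5 % by mass), the pool-shock granules fall in Class 5.1.
The oxygen-release tablets have available-oxygen content 15 % by mass, which is > 8.5 % by mass, so they are Class 5.1 (Oxidizer).
Class 5.1 net quantity: (three 177.78 kg packs = 533.34 kg) + 366.67 kg + (two 203.33 kg packs = 406.66 kg) = 1306.67 kg.
1306.67 kg exceeds the rail limit of 1000 kg for Class 5.1.

No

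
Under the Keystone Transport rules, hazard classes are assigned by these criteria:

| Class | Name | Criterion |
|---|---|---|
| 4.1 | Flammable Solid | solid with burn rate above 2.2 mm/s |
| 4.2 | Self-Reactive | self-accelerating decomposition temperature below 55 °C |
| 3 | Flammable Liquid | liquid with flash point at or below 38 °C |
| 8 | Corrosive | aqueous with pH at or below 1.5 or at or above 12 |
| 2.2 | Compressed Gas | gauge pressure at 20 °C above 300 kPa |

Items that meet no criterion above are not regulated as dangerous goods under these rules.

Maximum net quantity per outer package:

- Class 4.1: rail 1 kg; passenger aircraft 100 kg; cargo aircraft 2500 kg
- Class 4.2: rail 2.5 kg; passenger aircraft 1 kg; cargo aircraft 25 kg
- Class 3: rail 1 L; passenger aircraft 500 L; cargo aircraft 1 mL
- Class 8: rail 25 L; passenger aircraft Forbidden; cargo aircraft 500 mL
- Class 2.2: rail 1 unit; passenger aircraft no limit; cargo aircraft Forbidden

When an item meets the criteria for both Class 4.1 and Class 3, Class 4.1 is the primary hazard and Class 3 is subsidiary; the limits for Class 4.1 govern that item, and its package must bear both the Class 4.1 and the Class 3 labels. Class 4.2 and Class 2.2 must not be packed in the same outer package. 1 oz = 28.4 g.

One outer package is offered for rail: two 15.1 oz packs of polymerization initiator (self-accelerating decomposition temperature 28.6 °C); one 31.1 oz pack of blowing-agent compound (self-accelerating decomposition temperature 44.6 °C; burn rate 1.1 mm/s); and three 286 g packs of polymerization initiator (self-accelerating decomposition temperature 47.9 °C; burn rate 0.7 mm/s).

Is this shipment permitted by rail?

With self-accelerating decomposition temperature 28.6 °C (< 55 °C), the polymerization initiator falls in Class 4.2.
Self-accelerating decomposition temperature 44.6 °C meets the Class 4.2 criterion (Self-Reactive), so the blowing-agent compound is Class 4.2.
Self-accelerating decomposition temperature 47.9 °C meets the Class 4.2 criterion (Self-Reactive), so the polymerization initiator is Class 4.2.
Total Class 4.2: (two 15.1 oz packs = 857.68 g) + (one 31.1 oz pack = 883.24 g) + (three 286 g packs = 858 g) = 2598.92 g.
2598.92 g > 2.5 kg (rail limit, Class 4.2) — over the limit.

No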